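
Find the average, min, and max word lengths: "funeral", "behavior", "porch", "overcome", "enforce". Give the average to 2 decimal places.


Lengths: "funeral"=7, "behavior"=8, "porch"=5, "overcome"=8, "enforce"=7
Sum = 35, Count = 5
Average = 35/5 = 7.00
= avg=7.00, min=5, max=8


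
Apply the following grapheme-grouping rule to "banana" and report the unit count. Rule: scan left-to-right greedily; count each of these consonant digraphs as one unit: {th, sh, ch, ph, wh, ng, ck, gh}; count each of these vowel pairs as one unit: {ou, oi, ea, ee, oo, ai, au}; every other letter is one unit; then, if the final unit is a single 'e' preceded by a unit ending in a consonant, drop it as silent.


Word: "banana" (6 letters)
Left-to-right scan:
  [1] 'b' (letter)
  [2] 'a' (letter)
  [3] 'n' (letter)
  [4] 'a' (letter)
  [5] 'n' (letter)
  [6] 'a' (letter)
Units from scan: 6
Sound units = 6 units


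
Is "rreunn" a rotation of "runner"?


Word: "runner", Candidate: "rreunn"
Method: check if candidate is substring of word+word
"runnerrunner" contains "rreunn"? No
Is rotation = No


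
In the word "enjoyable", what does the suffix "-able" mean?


Suffix: -able
Example: enjoyable = enjoy + -able
Meaning = capable of


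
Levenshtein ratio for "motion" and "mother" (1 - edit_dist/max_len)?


Word 1: "motion" (length 6)
Word 2: "mother" (length 6)
One optimal edit sequence:
  1. keep 'm'
  2. keep 'o'
  3. keep 't'
  4. substitute 'i' -> 'h'  (+1)
  5. substitute 'o' -> 'e'  (+1)
  6. substitute 'n' -> 'r'  (+1)
Edit distance = 3
Max length = max(6, 6) = 6
Similarity = 1 - 3/6
= 0.5000


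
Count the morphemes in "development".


Word: "development"
Morphemes: develop / -ment
Each morpheme carries meaning
= 2 morphemes


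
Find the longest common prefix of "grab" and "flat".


Word 1: "grab"
Word 2: "flat"
Comparing from start:
  Pos 0: 'g' != 'f' (stop)
LCP = "" (length 0)


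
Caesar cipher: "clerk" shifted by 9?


Word: "clerk"
Shift: 9
Each letter → (letter + shift) mod 26:
  'c' (2) + 9 = 11 → 'l'
  'l' (11) + 9 = 20 → 'u'
  'e' (4) + 9 = 13 → 'n'
  'r' (17) + 9 = 0 → 'a'
  'k' (10) + 9 = 19 → 't'
Result = "lunat"


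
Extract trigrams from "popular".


Word: "popular" (length 7)
Number of trigrams = 7 - 3 + 1 = 5
  Position 0: "pop"
  Position 1: "opu"
  Position 2: "pul"
  Position 3: "ula"
  Position 4: "lar"
Trigrams = "pop", "opu", "pul", "ula", "lar"


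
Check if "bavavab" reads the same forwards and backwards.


Word: "bavavab"
Reversed: "bavavab"
Forward == Backward? bavavab == bavavab
Palindrome = Yes


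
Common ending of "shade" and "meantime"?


Word 1: "shade"
Word 2: "meantime"
Comparing from end:
  Pos -1: 'e' == 'e'
  Pos -2: 'd' != 'm' (stop)
LCS = "e" (length 1)


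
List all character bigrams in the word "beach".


Word: "beach" (length 5)
Number of bigrams = 5 - 2 + 1 = 4
  Position 0: "be"
  Position 1: "ea"
  Position 2: "ac"
  Position 3: "ch"
Bigrams = "be", "ea", "ac", "ch"


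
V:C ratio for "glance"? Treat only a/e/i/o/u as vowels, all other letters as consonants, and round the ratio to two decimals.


Word: "glance"
Vowels (a,e,i,o,u): 2
Consonants: 4
Ratio = 2/4
= 0.50


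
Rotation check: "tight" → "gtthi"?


Word: "tight", Candidate: "gtthi"
Method: check if candidate is substring of word+word
"tighttight" contains "gtthi"? No
Is rotation = No


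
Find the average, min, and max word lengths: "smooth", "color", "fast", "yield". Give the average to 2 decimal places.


Lengths: "smooth"=6, "color"=5, "fast"=4, "yield"=5
Sum = 20, Count = 4
Average = 20/4 = 5.00
= avg=5.00, min=4, max=6


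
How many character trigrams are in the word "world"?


Word: "world" (length 5)
Number of 3-grams = length - 3 + 1 = 5 - 3 + 1
= 3


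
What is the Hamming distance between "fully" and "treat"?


Comparing character by character (same length = 5):
  Pos 0: 'f' vs 't' !=
  Pos 1: 'u' vs 'r' !=
  Pos 2: 'l' vs 'e' !=
  Pos 3: 'l' vs 'a' !=
  Pos 4: 'y' vs 't' !=
Hamming distance = 5


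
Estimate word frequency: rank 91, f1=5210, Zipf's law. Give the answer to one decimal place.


Zipf's law: f(r) = f(1) / r
f(1) = 5210
f(91) = 5210 / 91
= 57.3 occurrences


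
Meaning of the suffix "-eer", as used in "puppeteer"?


Suffix: -eer
As in: puppeteer -> puppet + -eer
Meaning = one who is concerned with


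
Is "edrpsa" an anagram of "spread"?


Word 1: "spread" → sorted: adeprs
Word 2: "edrpsa" → sorted: adeprs
Same letters? adeprs == adeprs
Anagram = Yes


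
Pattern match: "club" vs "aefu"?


Pattern of "club": [0, 1, 2, 3]
Pattern of "aefu": [0, 1, 2, 3]
Patterns match
Same pattern = Yes


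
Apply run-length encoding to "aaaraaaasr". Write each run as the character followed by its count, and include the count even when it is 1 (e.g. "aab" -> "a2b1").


String: "aaaraaaasr"
Scanning for consecutive runs:
  'a' x 3
  'r' x 1
  'a' x 4
  's' x 1
  'r' x 1
RLE = "a3r1a4s1r1"


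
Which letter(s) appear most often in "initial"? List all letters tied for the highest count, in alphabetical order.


Word: "initial"
Letter counts:
  'a': 1
  'i': 3
  'l': 1
  'n': 1
  't': 1
Maximum count = 3
Most frequent = 'i' (3 times each)


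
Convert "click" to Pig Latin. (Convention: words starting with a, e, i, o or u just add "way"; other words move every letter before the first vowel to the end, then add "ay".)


Word: "click"
Starts with consonant(s) → move to end, add 'ay'
Consonant cluster: "cl"
Pig Latin = "ickclay"


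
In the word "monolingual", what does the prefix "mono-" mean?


Prefix: mono-
Example: monolingual (mono- + lingual)
Meaning = one


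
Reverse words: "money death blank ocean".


Original: "money death blank ocean"
Words (1..n): money | death | blank | ocean
Reversed (n..1): ocean | blank | death | money
Result = "ocean blank death money"


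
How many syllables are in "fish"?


Word: "fish"
Syllable breakdown: fish
Counting: 1 part
= 1 syllable


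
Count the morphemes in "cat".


Word: "cat"
Morphemes: cat
Each morpheme carries meaning
= 1 morpheme


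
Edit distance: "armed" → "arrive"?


Word 1: "armed" (length 5)
Word 2: "arrive" (length 6)
One optimal edit sequence (insert/delete/substitute each cost 1):
  1. keep 'a'
  2. insert 'r'  (+1)
  3. keep 'r'
  4. substitute 'm' -> 'i'  (+1)
  5. substitute 'e' -> 'v'  (+1)
  6. substitute 'd' -> 'e'  (+1)
Total edit operations: 4
Edit distance = 4


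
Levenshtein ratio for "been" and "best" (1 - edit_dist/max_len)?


Word 1: "been" (length 4)
Word 2: "best" (length 4)
One optimal edit sequence:
  1. keep 'b'
  2. keep 'e'
  3. substitute 'e' -> 's'  (+1)
  4. substitute 'n' -> 't'  (+1)
Edit distance = 2
Max length = max(4, 4) = 4
Similarity = 1 - 2/4
= 0.5000


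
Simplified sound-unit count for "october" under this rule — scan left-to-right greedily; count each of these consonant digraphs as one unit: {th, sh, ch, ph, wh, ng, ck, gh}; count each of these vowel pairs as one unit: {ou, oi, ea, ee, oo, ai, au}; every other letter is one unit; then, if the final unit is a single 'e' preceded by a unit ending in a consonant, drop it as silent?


Word: "october" (7 letters)
Left-to-right scan:
  (1) 'o' (letter)
  (2) 'c' (letter)
  (3) 't' (letter)
  (4) 'o' (letter)
  (5) 'b' (letter)
  (6) 'e' (letter)
  (7) 'r' (letter)
Units from scan: 7
Sound units = 7 units


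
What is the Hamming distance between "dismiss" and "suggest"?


Comparing character by character (same length = 7):
  Pos 0: 'd' vs 's' !=
  Pos 1: 'i' vs 'u' !=
  Pos 2: 's' vs 'g' !=
  Pos 3: 'm' vs 'g' !=
  Pos 4: 'i' vs 'e' !=
  Pos 5: 's' vs 's' =
  Pos 6: 's' vs 't' !=
Hamming distance = 6


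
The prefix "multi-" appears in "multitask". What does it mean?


Prefix: multi-
Example: multitask = multi- + task
Meaning = many


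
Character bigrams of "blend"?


Word: "blend" (length 5)
Number of bigrams = 5 - 2 + 1 = 4
  Position 0: "bl"
  Position 1: "le"
  Position 2: "en"
  Position 3: "nd"
Bigrams = "bl", "le", "en", "nd"


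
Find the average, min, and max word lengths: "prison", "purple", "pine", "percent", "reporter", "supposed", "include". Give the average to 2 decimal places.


Lengths: "prison"=6, "purple"=6, "pine"=4, "percent"=7, "reporter"=8, "supposed"=8, "include"=7
Sum = 46, Count = 7
Average = 46/7 = 6.57
= avg=6.57, min=4, max=8


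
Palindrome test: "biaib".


Word: "biaib"
Reversed: "biaib"
Forward == Backward? biaib == biaib
Palindrome = Yes


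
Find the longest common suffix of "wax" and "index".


Word 1: "wax"
Word 2: "index"
Comparing from end:
  Pos -1: 'x' == 'x'
  Pos -2: 'a' != 'e' (stop)
LCS = "x" (length 1)


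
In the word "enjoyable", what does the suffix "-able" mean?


Suffix: -able
Example: enjoyable = enjoy + -able
Meaning = capable of


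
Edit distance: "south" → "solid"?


Word 1: "south" (length 5)
Word 2: "solid" (length 5)
One optimal edit sequence (insert/delete/substitute each cost 1):
  1. keep 's'
  2. keep 'o'
  3. substitute 'u' -> 'l'  (+1)
  4. substitute 't' -> 'i'  (+1)
  5. substitute 'h' -> 'd'  (+1)
Total edit operations: 3
Edit distance = 3


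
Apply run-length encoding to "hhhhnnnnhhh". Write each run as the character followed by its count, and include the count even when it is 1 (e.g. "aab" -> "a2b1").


String: "hhhhnnnnhhh"
Scanning for consecutive runs:
  'h' x 4
  'n' x 4
  'h' x 3
RLE = "h4n4h3"


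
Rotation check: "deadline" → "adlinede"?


Word: "deadline", Candidate: "adlinede"
Method: check if candidate is substring of word+word
"deadlinedeadline" contains "adlinede"? Yes
Is rotation = Yes


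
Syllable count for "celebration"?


Word: "celebration"
Syllable breakdown: cel-e-bra-tion
Counting: 4 parts
= 4 syllables


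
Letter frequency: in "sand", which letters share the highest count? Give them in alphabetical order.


Word: "sand"
Letter counts:
  'a': 1
  'd': 1
  'n': 1
  's': 1
Maximum count = 1
Most frequent = 'a', 'd', 'n', 's' (1 time each)


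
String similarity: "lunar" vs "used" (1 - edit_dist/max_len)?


Word 1: "lunar" (length 5)
Word 2: "used" (length 4)
One optimal edit sequence:
  1. delete 'l'  (+1)
  2. keep 'u'
  3. substitute 'n' -> 's'  (+1)
  4. substitute 'a' -> 'e'  (+1)
  5. substitute 'r' -> 'd'  (+1)
Edit distance = 4
Max length = max(5, 4) = 5
Similarity = 1 - 4/5
= 0.2000


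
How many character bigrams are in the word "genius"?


Word: "genius" (length 6)
Number of 2-grams = length - 2 + 1 = 6 - 2 + 1
= 5


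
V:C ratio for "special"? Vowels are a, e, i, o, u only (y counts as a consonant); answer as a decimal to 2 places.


Word: "special"
Vowels (a,e,i,o,u): 3
Consonants: 4
Ratio = 3/4
= 0.75


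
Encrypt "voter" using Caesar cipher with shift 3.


Word: "voter"
Shift: 3
Each letter → (letter + shift) mod 26:
  'v' (21) + 3 = 24 → 'y'
  'o' (14) + 3 = 17 → 'r'
  't' (19) + 3 = 22 → 'w'
  'e' (4) + 3 = 7 → 'h'
  'r' (17) + 3 = 20 → 'u'
Result = "yrwhu"


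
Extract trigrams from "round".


Word: "round" (length 5)
Number of trigrams = 5 - 3 + 1 = 3
  Position 0: "rou"
  Position 1: "oun"
  Position 2: "und"
Trigrams = "rou", "oun", "und"


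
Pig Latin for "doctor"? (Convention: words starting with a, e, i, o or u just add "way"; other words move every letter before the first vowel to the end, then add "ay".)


Word: "doctor"
Starts with consonant(s) → move to end, add 'ay'
Consonant cluster: "d"
Pig Latin = "octorday"


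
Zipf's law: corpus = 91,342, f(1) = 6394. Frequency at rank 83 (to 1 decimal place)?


Zipf's law: f(r) = f(1) / r
f(1) = 6394
f(83) = 6394 / 83
= 77.0 occurrences


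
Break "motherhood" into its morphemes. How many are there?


Word: "motherhood"
Morphemes: mother | -hood
Each morpheme carries meaning
= 2 morphemes


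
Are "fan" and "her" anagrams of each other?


Word 1: "fan" → sorted: afn
Word 2: "her" → sorted: ehr
Same letters? afn != ehr
Anagram = No


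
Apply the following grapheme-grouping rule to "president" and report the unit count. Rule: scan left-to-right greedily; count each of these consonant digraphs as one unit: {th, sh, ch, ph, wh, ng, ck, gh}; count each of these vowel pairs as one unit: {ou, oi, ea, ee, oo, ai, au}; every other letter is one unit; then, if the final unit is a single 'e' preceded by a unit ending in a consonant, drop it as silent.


Word: "president" (9 letters)
Left-to-right scan:
  (1) 'p' (letter)
  (2) 'r' (letter)
  (3) 'e' (letter)
  (4) 's' (letter)
  (5) 'i' (letter)
  (6) 'd' (letter)
  (7) 'e' (letter)
  (8) 'n' (letter)
  (9) 't' (letter)
Units from scan: 9
Sound units = 9 units


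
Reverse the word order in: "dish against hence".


Original: "dish against hence"
Words (1..n): dish | against | hence
Reversed (n..1): hence | against | dish
Result = "hence against dish"


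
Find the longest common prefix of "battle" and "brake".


Word 1: "battle"
Word 2: "brake"
Comparing from start:
  Pos 0: 'b' == 'b'
  Pos 1: 'a' != 'r' (stop)
LCP = "b" (length 1)


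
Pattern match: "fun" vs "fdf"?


Pattern of "fun": [0, 1, 2]
Pattern of "fdf": [0, 1, 0]
Patterns do not match
Same pattern = No


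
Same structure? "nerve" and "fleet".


Pattern of "nerve": [0, 1, 2, 3, 1]
Pattern of "fleet": [0, 1, 2, 2, 3]
Patterns do not match
Same pattern = No


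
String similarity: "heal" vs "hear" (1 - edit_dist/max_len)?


Word 1: "heal" (length 4)
Word 2: "hear" (length 4)
One optimal edit sequence:
  1. keep 'h'
  2. keep 'e'
  3. keep 'a'
  4. substitute 'l' -> 'r'  (+1)
Edit distance = 1
Max length = max(4, 4) = 4
Similarity = 1 - 1/4
= 0.7500


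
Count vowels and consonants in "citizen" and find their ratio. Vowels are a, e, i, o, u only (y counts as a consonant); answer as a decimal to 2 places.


Word: "citizen"
Vowels (a,e,i,o,u): 3
Consonants: 4
Ratio = 3/4
= 0.75


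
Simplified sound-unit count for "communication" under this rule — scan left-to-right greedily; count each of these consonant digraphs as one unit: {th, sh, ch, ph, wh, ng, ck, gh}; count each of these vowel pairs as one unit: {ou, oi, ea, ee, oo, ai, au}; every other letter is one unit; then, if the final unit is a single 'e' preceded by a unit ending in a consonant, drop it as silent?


Word: "communication" (13 letters)
Left-to-right scan:
  1. 'c' (letter)
  2. 'o' (letter)
  3. 'm' (letter)
  4. 'm' (letter)
  5. 'u' (letter)
  6. 'n' (letter)
  7. 'i' (letter)
  8. 'c' (letter)
  9. 'a' (letter)
  10. 't' (letter)
  11. 'i' (letter)
  12. 'o' (letter)
  13. 'n' (letter)
Units from scan: 13
Sound units = 13 units


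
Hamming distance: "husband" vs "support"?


Comparing character by character (same length = 7):
  Pos 0: 'h' vs 's' !=
  Pos 1: 'u' vs 'u' =
  Pos 2: 's' vs 'p' !=
  Pos 3: 'b' vs 'p' !=
  Pos 4: 'a' vs 'o' !=
  Pos 5: 'n' vs 'r' !=
  Pos 6: 'd' vs 't' !=
Hamming distance = 6


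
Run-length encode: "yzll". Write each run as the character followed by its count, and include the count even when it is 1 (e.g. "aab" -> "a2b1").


String: "yzll"
Scanning for consecutive runs:
  'y' x 1
  'z' x 1
  'l' x 2
RLE = "y1z1l2"


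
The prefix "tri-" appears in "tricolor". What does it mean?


Prefix: tri-
As in: tricolor -> tri- + color
Meaning = three


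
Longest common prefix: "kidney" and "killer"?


Word 1: "kidney"
Word 2: "killer"
Comparing from start:
  Pos 0: 'k' == 'k'
  Pos 1: 'i' == 'i'
  Pos 2: 'd' != 'l' (stop)
LCP = "ki" (length 2)


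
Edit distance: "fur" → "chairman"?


Word 1: "fur" (length 3)
Word 2: "chairman" (length 8)
One optimal edit sequence (insert/delete/substitute each cost 1):
  1. insert 'c'  (+1)
  2. insert 'h'  (+1)
  3. substitute 'f' -> 'a'  (+1)
  4. substitute 'u' -> 'i'  (+1)
  5. keep 'r'
  6. insert 'm'  (+1)
  7. insert 'a'  (+1)
  8. insert 'n'  (+1)
Total edit operations: 7
Edit distance = 7


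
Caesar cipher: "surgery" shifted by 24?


Word: "surgery"
Shift: 24
Each letter → (letter + shift) mod 26:
  's' (18) + 24 = 16 → 'q'
  'u' (20) + 24 = 18 → 's'
  'r' (17) + 24 = 15 → 'p'
  'g' (6) + 24 = 4 → 'e'
  'e' (4) + 24 = 2 → 'c'
  'r' (17) + 24 = 15 → 'p'
  'y' (24) + 24 = 22 → 'w'
Result = "qspecpw"


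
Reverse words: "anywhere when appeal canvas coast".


Original: "anywhere when appeal canvas coast"
Words (1..n): anywhere | when | appeal | canvas | coast
Reversed (n..1): coast | canvas | appeal | when | anywhere
Result = "coast canvas appeal when anywhere"


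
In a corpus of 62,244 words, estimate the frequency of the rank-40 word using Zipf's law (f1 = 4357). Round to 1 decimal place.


Zipf's law: f(r) = f(1) / r
f(1) = 4357
f(40) = 4357 / 40
= 108.9 occurrences


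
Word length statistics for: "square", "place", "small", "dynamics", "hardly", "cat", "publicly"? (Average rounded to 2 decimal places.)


Lengths: "square"=6, "place"=5, "small"=5, "dynamics"=8, "hardly"=6, "cat"=3, "publicly"=8
Sum = 41, Count = 7
Average = 41/7 = 5.86
= avg=5.86, min=3, max=8


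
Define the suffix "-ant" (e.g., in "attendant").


Suffix: -ant
Example: attendant (attend + -ant)
Meaning = one who / that which


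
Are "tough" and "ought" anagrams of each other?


Word 1: "tough" → sorted: ghotu
Word 2: "ought" → sorted: ghotu
Same letters? ghotu == ghotu
Anagram = Yes


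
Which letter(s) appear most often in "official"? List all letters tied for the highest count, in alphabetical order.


Word: "official"
Letter counts:
  'a': 1
  'c': 1
  'f': 2
  'i': 2
  'l': 1
  'o': 1
Maximum count = 2
Most frequent = 'f', 'i' (2 times each)


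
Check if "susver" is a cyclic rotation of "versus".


Word: "versus", Candidate: "susver"
Method: check if candidate is substring of word+word
"versusversus" contains "susver"? Yes
Is rotation = Yes


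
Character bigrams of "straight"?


Word: "straight" (length 8)
Number of bigrams = 8 - 2 + 1 = 7
  Position 0: "st"
  Position 1: "tr"
  Position 2: "ra"
  Position 3: "ai"
  Position 4: "ig"
  Position 5: "gh"
  Position 6: "ht"
Bigrams = "st", "tr", "ra", "ai", "ig", "gh", "ht"


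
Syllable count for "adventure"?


Word: "adventure"
Syllable breakdown: ad | ven | ture
Counting: 3 parts
= 3 syllables


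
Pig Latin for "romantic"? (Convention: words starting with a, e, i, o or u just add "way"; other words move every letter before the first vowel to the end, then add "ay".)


Word: "romantic"
Starts with consonant(s) → move to end, add 'ay'
Consonant cluster: "r"
Pig Latin = "omanticray"


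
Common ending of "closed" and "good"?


Word 1: "closed"
Word 2: "good"
Comparing from end:
  Pos -1: 'd' == 'd'
  Pos -2: 'e' != 'o' (stop)
LCS = "d" (length 1)


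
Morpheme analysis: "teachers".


Word: "teachers"
Morphemes: teach / -er / -s
Each morpheme carries meaning
= 3 morphemes


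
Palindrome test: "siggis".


Word: "siggis"
Reversed: "siggis"
Forward == Backward? siggis == siggis
Palindrome = Yes


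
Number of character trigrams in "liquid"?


Word: "liquid" (length 6)
Number of 3-grams = length - 3 + 1 = 6 - 3 + 1
= 4


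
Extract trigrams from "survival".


Word: "survival" (length 8)
Number of trigrams = 8 - 3 + 1 = 6
  Position 0: "sur"
  Position 1: "urv"
  Position 2: "rvi"
  Position 3: "viv"
  Position 4: "iva"
  Position 5: "val"
Trigrams = "sur", "urv", "rvi", "viv", "iva", "val"


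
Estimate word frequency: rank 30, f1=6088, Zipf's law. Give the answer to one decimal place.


Zipf's law: f(r) = f(1) / r
f(1) = 6088
f(30) = 6088 / 30
= 202.9 occurrences


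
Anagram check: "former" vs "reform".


Word 1: "former" → sorted: efmorr
Word 2: "reform" → sorted: efmorr
Same letters? efmorr == efmorr
Anagram = Yes


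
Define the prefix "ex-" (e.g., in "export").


Prefix: ex-
Example: export = ex- + port
Meaning = out / former


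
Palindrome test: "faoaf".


Word: "faoaf"
Reversed: "faoaf"
Forward == Backward? faoaf == faoaf
Palindrome = Yes


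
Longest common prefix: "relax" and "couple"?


Word 1: "relax"
Word 2: "couple"
Comparing from start:
  Pos 0: 'r' != 'c' (stop)
LCP = "" (length 0)


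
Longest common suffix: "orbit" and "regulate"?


Word 1: "orbit"
Word 2: "regulate"
Comparing from end:
  Pos -1: 't' != 'e' (stop)
LCS = "" (length 0)


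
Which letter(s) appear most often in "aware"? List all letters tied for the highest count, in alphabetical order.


Word: "aware"
Letter counts:
  'a': 2
  'e': 1
  'r': 1
  'w': 1
Maximum count = 2
Most frequent = 'a' (2 times each)


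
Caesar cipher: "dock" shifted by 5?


Word: "dock"
Shift: 5
Each letter → (letter + shift) mod 26:
  'd' (3) + 5 = 8 → 'i'
  'o' (14) + 5 = 19 → 't'
  'c' (2) + 5 = 7 → 'h'
  'k' (10) + 5 = 15 → 'p'
Result = "ithp"


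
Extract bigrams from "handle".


Word: "handle" (length 6)
Number of bigrams = 6 - 2 + 1 = 5
  Position 0: "ha"
  Position 1: "an"
  Position 2: "nd"
  Position 3: "dl"
  Position 4: "le"
Bigrams = "ha", "an", "nd", "dl", "le"


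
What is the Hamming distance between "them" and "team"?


Comparing character by character (same length = 4):
  Pos 0: 't' vs 't' =
  Pos 1: 'h' vs 'e' !=
  Pos 2: 'e' vs 'a' !=
  Pos 3: 'm' vs 'm' =
Hamming distance = 2


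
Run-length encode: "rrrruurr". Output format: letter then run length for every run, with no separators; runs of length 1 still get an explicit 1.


String: "rrrruurr"
Scanning for consecutive runs:
  'r' x 4
  'u' x 2
  'r' x 2
RLE = "r4u2r2"


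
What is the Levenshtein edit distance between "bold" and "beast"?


Word 1: "bold" (length 4)
Word 2: "beast" (length 5)
One optimal edit sequence (insert/delete/substitute each cost 1):
  1. keep 'b'
  2. insert 'e'  (+1)
  3. substitute 'o' -> 'a'  (+1)
  4. substitute 'l' -> 's'  (+1)
  5. substitute 'd' -> 't'  (+1)
Total edit operations: 4
Edit distance = 4


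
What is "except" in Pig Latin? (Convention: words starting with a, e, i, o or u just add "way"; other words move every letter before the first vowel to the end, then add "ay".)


Word: "except"
Starts with vowel → add 'way'
Pig Latin = "exceptway"


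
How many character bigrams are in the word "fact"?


Word: "fact" (length 4)
Number of 2-grams = length - 2 + 1 = 4 - 2 + 1
= 3


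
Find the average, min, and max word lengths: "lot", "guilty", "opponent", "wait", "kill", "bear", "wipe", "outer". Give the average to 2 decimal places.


Lengths: "lot"=3, "guilty"=6, "opponent"=8, "wait"=4, "kill"=4, "bear"=4, "wipe"=4, "outer"=5
Sum = 38, Count = 8
Average = 38/8 = 4.75
= avg=4.75, min=3, max=8


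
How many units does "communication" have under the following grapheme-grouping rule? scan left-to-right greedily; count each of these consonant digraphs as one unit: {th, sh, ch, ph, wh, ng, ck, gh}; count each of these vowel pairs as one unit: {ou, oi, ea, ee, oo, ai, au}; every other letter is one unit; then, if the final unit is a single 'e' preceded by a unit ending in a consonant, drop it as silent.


Word: "communication" (13 letters)
Left-to-right scan:
  1. 'c' (letter)
  2. 'o' (letter)
  3. 'm' (letter)
  4. 'm' (letter)
  5. 'u' (letter)
  6. 'n' (letter)
  7. 'i' (letter)
  8. 'c' (letter)
  9. 'a' (letter)
  10. 't' (letter)
  11. 'i' (letter)
  12. 'o' (letter)
  13. 'n' (letter)
Units from scan: 13
Sound units = 13 units


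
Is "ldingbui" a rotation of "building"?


Word: "building", Candidate: "ldingbui"
Method: check if candidate is substring of word+word
"buildingbuilding" contains "ldingbui"? Yes
Is rotation = Yes


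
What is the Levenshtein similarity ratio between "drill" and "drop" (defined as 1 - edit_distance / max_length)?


Word 1: "drill" (length 5)
Word 2: "drop" (length 4)
One optimal edit sequence:
  1. keep 'd'
  2. keep 'r'
  3. delete 'i'  (+1)
  4. substitute 'l' -> 'o'  (+1)
  5. substitute 'l' -> 'p'  (+1)
Edit distance = 3
Max length = max(5, 4) = 5
Similarity = 1 - 3/5
= 0.4000


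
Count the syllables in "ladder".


Word: "ladder"
Syllable breakdown: lad / der
Counting: 2 parts
= 2 syllables


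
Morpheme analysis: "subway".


Word: "subway"
Morphemes: sub- | way
Each morpheme carries meaning
= 2 morphemes


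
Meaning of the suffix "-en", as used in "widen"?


Suffix: -en
As in: widen -> wide + -en, with a spelling change
Meaning = to make / become


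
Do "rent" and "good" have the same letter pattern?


Pattern of "rent": [0, 1, 2, 3]
Pattern of "good": [0, 1, 1, 2]
Patterns do not match
Same pattern = No


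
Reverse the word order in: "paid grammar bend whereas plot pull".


Original: "paid grammar bend whereas plot pull"
Words (1..n): paid | grammar | bend | whereas | plot | pull
Reversed (n..1): pull | plot | whereas | bend | grammar | paid
Result = "pull plot whereas bend grammar paid"


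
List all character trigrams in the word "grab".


Word: "grab" (length 4)
Number of trigrams = 4 - 3 + 1 = 2
  Position 0: "gra"
  Position 1: "rab"
Trigrams = "gra", "rab"


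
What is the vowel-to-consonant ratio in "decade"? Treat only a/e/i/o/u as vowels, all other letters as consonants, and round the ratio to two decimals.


Word: "decade"
Vowels (a,e,i,o,u): 3
Consonants: 3
Ratio = 3/3
= 1.00


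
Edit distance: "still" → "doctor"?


Word 1: "still" (length 5)
Word 2: "doctor" (length 6)
One optimal edit sequence (insert/delete/substitute each cost 1):
  1. insert 'd'  (+1)
  2. substitute 's' -> 'o'  (+1)
  3. substitute 't' -> 'c'  (+1)
  4. substitute 'i' -> 't'  (+1)
  5. substitute 'l' -> 'o'  (+1)
  6. substitute 'l' -> 'r'  (+1)
Total edit operations: 6
Edit distance = 6


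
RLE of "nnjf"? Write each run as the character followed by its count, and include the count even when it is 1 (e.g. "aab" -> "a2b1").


String: "nnjf"
Scanning for consecutive runs:
  'n' x 2
  'j' x 1
  'f' x 1
RLE = "n2j1f1"


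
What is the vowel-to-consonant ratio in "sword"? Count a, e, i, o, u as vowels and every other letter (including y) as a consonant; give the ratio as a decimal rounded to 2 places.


Word: "sword"
Vowels (a,e,i,o,u): 1
Consonants: 4
Ratio = 1/4
= 0.25


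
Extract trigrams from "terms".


Word: "terms" (length 5)
Number of trigrams = 5 - 3 + 1 = 3
  Position 0: "ter"
  Position 1: "erm"
  Position 2: "rms"
Trigrams = "ter", "erm", "rms"


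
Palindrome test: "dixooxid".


Word: "dixooxid"
Reversed: "dixooxid"
Forward == Backward? dixooxid == dixooxid
Palindrome = Yes


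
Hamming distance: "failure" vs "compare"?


Comparing character by character (same length = 7):
  Pos 0: 'f' vs 'c' !=
  Pos 1: 'a' vs 'o' !=
  Pos 2: 'i' vs 'm' !=
  Pos 3: 'l' vs 'p' !=
  Pos 4: 'u' vs 'a' !=
  Pos 5: 'r' vs 'r' =
  Pos 6: 'e' vs 'e' =
Hamming distance = 5


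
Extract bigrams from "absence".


Word: "absence" (length 7)
Number of bigrams = 7 - 2 + 1 = 6
  Position 0: "ab"
  Position 1: "bs"
  Position 2: "se"
  Position 3: "en"
  Position 4: "nc"
  Position 5: "ce"
Bigrams = "ab", "bs", "se", "en", "nc", "ce"


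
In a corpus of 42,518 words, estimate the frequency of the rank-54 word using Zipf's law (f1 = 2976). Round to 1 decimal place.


Zipf's law: f(r) = f(1) / r
f(1) = 2976
f(54) = 2976 / 54
= 55.1 occurrences


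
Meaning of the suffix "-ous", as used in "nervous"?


Suffix: -ous
As in: nervous -> nerve + -ous, with a spelling change
Meaning = having quality of


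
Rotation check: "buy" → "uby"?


Word: "buy", Candidate: "uby"
Method: check if candidate is substring of word+word
"buybuy" contains "uby"? No
Is rotation = No


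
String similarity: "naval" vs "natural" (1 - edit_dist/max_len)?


Word 1: "naval" (length 5)
Word 2: "natural" (length 7)
One optimal edit sequence:
  1. keep 'n'
  2. keep 'a'
  3. insert 't'  (+1)
  4. insert 'u'  (+1)
  5. substitute 'v' -> 'r'  (+1)
  6. keep 'a'
  7. keep 'l'
Edit distance = 3
Max length = max(5, 7) = 7
Similarity = 1 - 3/7
= 0.5714


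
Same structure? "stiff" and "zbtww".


Pattern of "stiff": [0, 1, 2, 3, 3]
Pattern of "zbtww": [0, 1, 2, 3, 3]
Patterns match
Same pattern = Yes


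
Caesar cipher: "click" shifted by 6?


Word: "click"
Shift: 6
Each letter → (letter + shift) mod 26:
  'c' (2) + 6 = 8 → 'i'
  'l' (11) + 6 = 17 → 'r'
  'i' (8) + 6 = 14 → 'o'
  'c' (2) + 6 = 8 → 'i'
  'k' (10) + 6 = 16 → 'q'
Result = "iroiq"


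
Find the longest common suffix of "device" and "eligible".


Word 1: "device"
Word 2: "eligible"
Comparing from end:
  Pos -1: 'e' == 'e'
  Pos -2: 'c' != 'l' (stop)
LCS = "e" (length 1)


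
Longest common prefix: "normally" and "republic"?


Word 1: "normally"
Word 2: "republic"
Comparing from start:
  Pos 0: 'n' != 'r' (stop)
LCP = "" (length 0)


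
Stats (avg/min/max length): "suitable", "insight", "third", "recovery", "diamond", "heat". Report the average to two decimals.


Lengths: "suitable"=8, "insight"=7, "third"=5, "recovery"=8, "diamond"=7, "heat"=4
Sum = 39, Count = 6
Average = 39/6 = 6.50
= avg=6.50, min=4, max=8


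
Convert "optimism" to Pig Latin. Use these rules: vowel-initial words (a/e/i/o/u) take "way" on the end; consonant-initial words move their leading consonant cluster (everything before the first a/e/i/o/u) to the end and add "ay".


Word: "optimism"
Starts with vowel → add 'way'
Pig Latin = "optimismway"


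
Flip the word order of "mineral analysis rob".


Original: "mineral analysis rob"
Words (1..n): mineral | analysis | rob
Reversed (n..1): rob | analysis | mineral
Result = "rob analysis mineral"


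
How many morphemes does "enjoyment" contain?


Word: "enjoyment"
Morphemes: en- + joy + -ment
Each morpheme carries meaning
= 3 morphemes


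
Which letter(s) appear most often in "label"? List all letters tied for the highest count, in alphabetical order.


Word: "label"
Letter counts:
  'a': 1
  'b': 1
  'e': 1
  'l': 2
Maximum count = 2
Most frequent = 'l' (2 times each)


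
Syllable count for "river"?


Word: "river"
Syllable breakdown: riv-er
Counting: 2 parts
= 2 syllables


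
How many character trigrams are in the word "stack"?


Word: "stack" (length 5)
Number of 3-grams = length - 3 + 1 = 5 - 3 + 1
= 3


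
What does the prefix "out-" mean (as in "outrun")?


Prefix: out-
Example: outrun = out- + run
Meaning = surpass


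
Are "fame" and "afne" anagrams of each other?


Word 1: "fame" → sorted: aefm
Word 2: "afne" → sorted: aefn
Same letters? aefm != aefn
Anagram = No


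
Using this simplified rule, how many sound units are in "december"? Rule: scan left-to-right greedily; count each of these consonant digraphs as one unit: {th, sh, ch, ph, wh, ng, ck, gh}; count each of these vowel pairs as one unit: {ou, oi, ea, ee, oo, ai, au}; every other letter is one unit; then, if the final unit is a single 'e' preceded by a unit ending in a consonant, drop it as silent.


Word: "december" (8 letters)
Left-to-right scan:
  1. 'd' (letter)
  2. 'e' (letter)
  3. 'c' (letter)
  4. 'e' (letter)
  5. 'm' (letter)
  6. 'b' (letter)
  7. 'e' (letter)
  8. 'r' (letter)
Units from scan: 8
Sound units = 8 units


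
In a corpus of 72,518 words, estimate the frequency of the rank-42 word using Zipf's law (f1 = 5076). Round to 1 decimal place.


Zipf's law: f(r) = f(1) / r
f(1) = 5076
f(42) = 5076 / 42
= 120.9 occurrences


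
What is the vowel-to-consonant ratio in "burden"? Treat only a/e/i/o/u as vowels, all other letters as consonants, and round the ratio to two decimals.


Word: "burden"
Vowels (a,e,i,o,u): 2
Consonants: 4
Ratio = 2/4
= 0.50


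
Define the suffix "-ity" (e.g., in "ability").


Suffix: -ity
As in: ability -> able + -ity, with a spelling change
Meaning = quality of


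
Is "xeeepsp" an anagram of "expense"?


Word 1: "expense" → sorted: eeenpsx
Word 2: "xeeepsp" → sorted: eeeppsx
Same letters? eeenpsx != eeeppsx
Anagram = No


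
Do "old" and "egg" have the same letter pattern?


Pattern of "old": [0, 1, 2]
Pattern of "egg": [0, 1, 1]
Patterns do not match
Same pattern = No


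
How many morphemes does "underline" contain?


Word: "underline"
Morphemes: under- | line
Each morpheme carries meaning
= 2 morphemes


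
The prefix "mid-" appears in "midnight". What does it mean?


Prefix: mid-
Example: midnight (mid- + night)
Meaning = middle


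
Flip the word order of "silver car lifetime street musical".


Original: "silver car lifetime street musical"
Words (1..n): silver | car | lifetime | street | musical
Reversed (n..1): musical | street | lifetime | car | silver
Result = "musical street lifetime car silver"


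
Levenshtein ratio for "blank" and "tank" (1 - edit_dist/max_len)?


Word 1: "blank" (length 5)
Word 2: "tank" (length 4)
One optimal edit sequence:
  1. delete 'b'  (+1)
  2. substitute 'l' -> 't'  (+1)
  3. keep 'a'
  4. keep 'n'
  5. keep 'k'
Edit distance = 2
Max length = max(5, 4) = 5
Similarity = 1 - 2/5
= 0.6000


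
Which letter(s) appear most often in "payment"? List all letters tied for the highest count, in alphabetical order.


Word: "payment"
Letter counts:
  'a': 1
  'e': 1
  'm': 1
  'n': 1
  'p': 1
  't': 1
  'y': 1
Maximum count = 1
Most frequent = 'a', 'e', 'm', 'n', 'p', 't', 'y' (1 time each)


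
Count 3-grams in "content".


Word: "content" (length 7)
Number of 3-grams = length - 3 + 1 = 7 - 3 + 1
= 5


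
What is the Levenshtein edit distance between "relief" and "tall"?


Word 1: "relief" (length 6)
Word 2: "tall" (length 4)
One optimal edit sequence (insert/delete/substitute each cost 1):
  1. substitute 'r' -> 't'  (+1)
  2. substitute 'e' -> 'a'  (+1)
  3. keep 'l'
  4. delete 'i'  (+1)
  5. delete 'e'  (+1)
  6. substitute 'f' -> 'l'  (+1)
Total edit operations: 5
Edit distance = 5


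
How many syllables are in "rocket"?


Word: "rocket"
Syllable breakdown: rock · et
Counting: 2 parts
= 2 syllables


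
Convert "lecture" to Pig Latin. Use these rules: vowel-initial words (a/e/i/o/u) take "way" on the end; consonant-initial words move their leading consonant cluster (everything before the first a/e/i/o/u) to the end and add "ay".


Word: "lecture"
Starts with consonant(s) → move to end, add 'ay'
Consonant cluster: "l"
Pig Latin = "ecturelay"


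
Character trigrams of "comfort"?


Word: "comfort" (length 7)
Number of trigrams = 7 - 3 + 1 = 5
  Position 0: "com"
  Position 1: "omf"
  Position 2: "mfo"
  Position 3: "for"
  Position 4: "ort"
Trigrams = "com", "omf", "mfo", "for", "ort"


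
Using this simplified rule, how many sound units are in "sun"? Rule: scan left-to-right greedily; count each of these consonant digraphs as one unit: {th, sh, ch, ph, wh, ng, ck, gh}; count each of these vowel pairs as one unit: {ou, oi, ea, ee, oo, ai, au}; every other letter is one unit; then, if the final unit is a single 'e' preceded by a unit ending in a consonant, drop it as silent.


Word: "sun" (3 letters)
Left-to-right scan:
  [1] 's' (letter)
  [2] 'u' (letter)
  [3] 'n' (letter)
Units from scan: 3
Sound units = 3 units


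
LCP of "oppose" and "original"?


Word 1: "oppose"
Word 2: "original"
Comparing from start:
  Pos 0: 'o' == 'o'
  Pos 1: 'p' != 'r' (stop)
LCP = "o" (length 1)


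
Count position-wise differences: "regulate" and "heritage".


Comparing character by character (same length = 8):
  Pos 0: 'r' vs 'h' !=
  Pos 1: 'e' vs 'e' =
  Pos 2: 'g' vs 'r' !=
  Pos 3: 'u' vs 'i' !=
  Pos 4: 'l' vs 't' !=
  Pos 5: 'a' vs 'a' =
  Pos 6: 't' vs 'g' !=
  Pos 7: 'e' vs 'e' =
Hamming distance = 5


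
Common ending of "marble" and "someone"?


Word 1: "marble"
Word 2: "someone"
Comparing from end:
  Pos -1: 'e' == 'e'
  Pos -2: 'l' != 'n' (stop)
LCS = "e" (length 1)


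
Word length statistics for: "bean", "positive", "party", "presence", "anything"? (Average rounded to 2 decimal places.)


Lengths: "bean"=4, "positive"=8, "party"=5, "presence"=8, "anything"=8
Sum = 33, Count = 5
Average = 33/5 = 6.60
= avg=6.60, min=4, max=8


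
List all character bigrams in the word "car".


Word: "car" (length 3)
Number of bigrams = 3 - 2 + 1 = 2
  Position 0: "ca"
  Position 1: "ar"
Bigrams = "ca", "ar"


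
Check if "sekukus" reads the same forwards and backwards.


Word: "sekukus"
Reversed: "sukukes"
Forward == Backward? sekukus != sukukes
Palindrome = No


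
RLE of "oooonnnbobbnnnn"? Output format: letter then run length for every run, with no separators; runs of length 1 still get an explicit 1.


String: "oooonnnbobbnnnn"
Scanning for consecutive runs:
  'o' x 4
  'n' x 3
  'b' x 1
  'o' x 1
  'b' x 2
  'n' x 4
RLE = "o4n3b1o1b2n4"


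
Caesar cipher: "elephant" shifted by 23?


Word: "elephant"
Shift: 23
Each letter → (letter + shift) mod 26:
  'e' (4) + 23 = 1 → 'b'
  'l' (11) + 23 = 8 → 'i'
  'e' (4) + 23 = 1 → 'b'
  'p' (15) + 23 = 12 → 'm'
  'h' (7) + 23 = 4 → 'e'
  'a' (0) + 23 = 23 → 'x'
  'n' (13) + 23 = 10 → 'k'
  't' (19) + 23 = 16 → 'q'
Result = "bibmexkq"


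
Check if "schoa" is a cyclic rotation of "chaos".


Word: "chaos", Candidate: "schoa"
Method: check if candidate is substring of word+word
"chaoschaos" contains "schoa"? No
Is rotation = No


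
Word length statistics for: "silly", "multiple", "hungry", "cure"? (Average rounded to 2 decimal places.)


Lengths: "silly"=5, "multiple"=8, "hungry"=6, "cure"=4
Sum = 23, Count = 4
Average = 23/4 = 5.75
= avg=5.75, min=4, max=8


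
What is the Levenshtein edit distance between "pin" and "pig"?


Word 1: "pin" (length 3)
Word 2: "pig" (length 3)
One optimal edit sequence (insert/delete/substitute each cost 1):
  1. keep 'p'
  2. keep 'i'
  3. substitute 'n' -> 'g'  (+1)
Total edit operations: 1
Edit distance = 1


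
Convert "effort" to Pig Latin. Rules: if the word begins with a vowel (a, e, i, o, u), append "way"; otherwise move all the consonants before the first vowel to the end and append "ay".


Word: "effort"
Starts with vowel → add 'way'
Pig Latin = "effortway"


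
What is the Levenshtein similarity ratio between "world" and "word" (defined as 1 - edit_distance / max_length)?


Word 1: "world" (length 5)
Word 2: "word" (length 4)
One optimal edit sequence:
  1. keep 'w'
  2. keep 'o'
  3. keep 'r'
  4. delete 'l'  (+1)
  5. keep 'd'
Edit distance = 1
Max length = max(5, 4) = 5
Similarity = 1 - 1/5
= 0.8000


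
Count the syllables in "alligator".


Word: "alligator"
Syllable breakdown: al · li · ga · tor
Counting: 4 parts
= 4 syllables


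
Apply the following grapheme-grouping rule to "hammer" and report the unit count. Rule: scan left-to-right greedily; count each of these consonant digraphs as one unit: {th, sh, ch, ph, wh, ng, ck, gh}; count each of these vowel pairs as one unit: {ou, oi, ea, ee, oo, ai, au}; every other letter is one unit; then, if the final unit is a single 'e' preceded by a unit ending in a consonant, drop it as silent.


Word: "hammer" (6 letters)
Left-to-right scan:
  [1] 'h' (letter)
  [2] 'a' (letter)
  [3] 'm' (letter)
  [4] 'm' (letter)
  [5] 'e' (letter)
  [6] 'r' (letter)
Units from scan: 6
Sound units = 6 units


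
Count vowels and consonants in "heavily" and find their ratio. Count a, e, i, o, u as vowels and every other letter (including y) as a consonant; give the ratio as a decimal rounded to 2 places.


Word: "heavily"
Vowels (a,e,i,o,u): 3
Consonants: 4
Ratio = 3/4
= 0.75


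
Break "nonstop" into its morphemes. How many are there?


Word: "nonstop"
Morphemes: non- + stop
Each morpheme carries meaning
= 2 morphemes


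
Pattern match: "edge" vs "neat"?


Pattern of "edge": [0, 1, 2, 0]
Pattern of "neat": [0, 1, 2, 3]
Patterns do not match
Same pattern = No
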